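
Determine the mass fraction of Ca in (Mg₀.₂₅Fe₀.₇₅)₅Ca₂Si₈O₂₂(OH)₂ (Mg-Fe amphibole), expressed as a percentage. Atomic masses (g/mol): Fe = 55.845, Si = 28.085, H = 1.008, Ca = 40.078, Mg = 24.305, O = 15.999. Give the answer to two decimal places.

8.61 weight percent

Molar mass of (Mg₀.₂₅Fe₀.₇₅)₅Ca₂Si₈O₂₂(OH)₂: 1.25×24.305 + 3.75×55.845 + 2×40.078 + 8×28.085 + 24×15.999 + 2×1.008 = 930.628 g/mol.
Mass of Ca per formula unit: 2 × 40.078 = 80.156 g.
Weight fraction Ca = 80.156 / 930.628 = 0.0861.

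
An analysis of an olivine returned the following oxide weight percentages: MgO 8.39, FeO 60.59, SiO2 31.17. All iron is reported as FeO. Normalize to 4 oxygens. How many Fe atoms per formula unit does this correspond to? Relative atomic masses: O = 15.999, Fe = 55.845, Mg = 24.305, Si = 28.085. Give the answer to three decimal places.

1.615 Fe apfu

MgO: 8.39/40.304 = 0.20817 mol → 0.20817 mol Mg, 0.20817 mol O.
FeO: 60.59/71.844 = 0.84336 mol → 0.84336 mol Fe, 0.84336 mol O.
SiO2: 31.17/60.083 = 0.51878 mol → 0.51878 mol Si, 1.03756 mol O.
Total oxygen = 2.08909 mol. Normalization factor = 4/2.08909 = 1.91471.
Fe per 4 O = 0.84336 × 1.91471 = 1.615.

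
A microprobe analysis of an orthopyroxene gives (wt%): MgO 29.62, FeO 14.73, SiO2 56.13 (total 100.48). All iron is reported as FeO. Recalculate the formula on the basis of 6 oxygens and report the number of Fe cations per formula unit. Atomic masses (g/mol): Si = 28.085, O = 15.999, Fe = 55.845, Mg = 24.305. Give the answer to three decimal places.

29.62 wt% MgO ÷ 40.304 g/mol = 0.73491 mol, giving 0.73491 Mg and 0.73491 O.
14.73 wt% FeO ÷ 71.844 g/mol = 0.20503 mol, giving 0.20503 Fe and 0.20503 O.
56.13 wt% SiO2 ÷ 60.083 g/mol = 0.93421 mol, giving 0.93421 Si and 1.86842 O.
Oxygen sums to 2.80836; scaling by 6/2.80836 = 2.13648 puts the formula on 6 O.
Fe: 0.20503 × 2.13648 = 0.438 atoms per formula unit.

0.438 Fe apfu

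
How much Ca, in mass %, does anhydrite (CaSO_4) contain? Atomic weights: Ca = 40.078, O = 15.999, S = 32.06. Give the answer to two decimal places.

29.44 mass %

M(CaSO_4) = 136.134 g/mol.
Ca contributes 1 × 40.078 = 40.078 g per mole.
40.078/136.134 = 0.2944 → 29.44%.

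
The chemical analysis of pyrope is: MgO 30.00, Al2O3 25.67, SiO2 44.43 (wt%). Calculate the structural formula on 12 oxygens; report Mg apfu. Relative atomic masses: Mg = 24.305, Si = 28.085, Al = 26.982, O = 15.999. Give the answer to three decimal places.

30.00 wt% MgO ÷ 40.304 g/mol = 0.74434 mol, giving 0.74434 Mg and 0.74434 O.
25.67 wt% Al2O3 ÷ 101.961 g/mol = 0.25176 mol, giving 0.50352 Al and 0.75528 O.
44.43 wt% SiO2 ÷ 60.083 g/mol = 0.73948 mol, giving 0.73948 Si and 1.47896 O.
Oxygen sums to 2.97858; scaling by 12/2.97858 = 4.02877 puts the formula on 12 O.
Mg: 0.74434 × 4.02877 = 2.999 atoms per formula unit.

2.999 Mg apfu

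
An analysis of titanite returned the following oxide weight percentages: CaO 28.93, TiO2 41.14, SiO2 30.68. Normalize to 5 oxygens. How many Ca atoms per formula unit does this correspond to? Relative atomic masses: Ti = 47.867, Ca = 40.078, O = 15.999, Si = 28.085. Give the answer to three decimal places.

1.005 Ca apfu

CaO (M=56.077): mol = 0.51590; Ca = 0.51590, O = 0.51590.
TiO2 (M=79.865): mol = 0.51512; Ti = 0.51512, O = 1.03024.
SiO2 (M=60.083): mol = 0.51063; Si = 0.51063, O = 1.02126.
ΣO = 2.56740; factor = 5/ΣO = 1.94750.
Ca apfu = 0.51590 × 1.94750 = 1.005.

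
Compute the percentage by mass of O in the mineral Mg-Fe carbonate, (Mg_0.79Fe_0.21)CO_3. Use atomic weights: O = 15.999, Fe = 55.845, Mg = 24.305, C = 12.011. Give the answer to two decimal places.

Molar mass of (Mg_0.79Fe_0.21)CO_3: 0.79·24.305 + 0.21·55.845 + 1·12.011 + 3·15.999 = 90.936 g/mol.
Mass of O per formula unit: 3 × 15.999 = 47.997 g.
Weight fraction O = 47.997 / 90.936 = 0.5278.

52.78 weight percent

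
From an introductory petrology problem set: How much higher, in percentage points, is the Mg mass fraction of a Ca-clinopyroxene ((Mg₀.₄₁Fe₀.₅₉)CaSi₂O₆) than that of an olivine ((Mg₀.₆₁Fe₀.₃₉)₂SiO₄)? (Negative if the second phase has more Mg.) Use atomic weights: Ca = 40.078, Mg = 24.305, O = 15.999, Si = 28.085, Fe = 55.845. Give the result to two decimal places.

-13.70 percentage points

M((Mg₀.₄₁Fe₀.₅₉)CaSi₂O₆) = 235.156 g/mol, so wt% Mg = 9.965/235.156 × 100 = 4.24%.
M((Mg₀.₆₁Fe₀.₃₉)₂SiO₄) = 165.292 g/mol, so wt% Mg = 29.652/165.292 × 100 = 17.94%.
4.24 − 17.94 = -13.70 pp.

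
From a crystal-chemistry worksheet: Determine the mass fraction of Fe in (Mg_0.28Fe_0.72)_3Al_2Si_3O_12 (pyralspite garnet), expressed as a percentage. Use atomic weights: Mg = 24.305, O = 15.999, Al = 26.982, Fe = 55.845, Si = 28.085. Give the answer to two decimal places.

Molar mass of (Mg_0.28Fe_0.72)_3Al_2Si_3O_12: 0.84×24.305 + 2.16×55.845 + 2×26.982 + 3×28.085 + 12×15.999 = 471.248 g/mol.
Mass of Fe per formula unit: 2.16 × 55.845 = 120.625 g.
Weight fraction Fe = 120.625 / 471.248 = 0.2560.

25.60 mass %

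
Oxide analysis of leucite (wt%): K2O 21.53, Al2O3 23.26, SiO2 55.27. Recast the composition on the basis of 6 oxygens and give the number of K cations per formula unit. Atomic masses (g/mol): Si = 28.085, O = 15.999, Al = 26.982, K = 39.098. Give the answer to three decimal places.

0.996 K apfu

K2O: 21.53/94.195 = 0.22857 mol → 0.45714 mol K, 0.22857 mol O.
Al2O3: 23.26/101.961 = 0.22813 mol → 0.45626 mol Al, 0.68439 mol O.
SiO2: 55.27/60.083 = 0.91989 mol → 0.91989 mol Si, 1.83978 mol O.
Total oxygen = 2.75274 mol. Normalization factor = 6/2.75274 = 2.17965.
K per 6 O = 0.45714 × 2.17965 = 0.996.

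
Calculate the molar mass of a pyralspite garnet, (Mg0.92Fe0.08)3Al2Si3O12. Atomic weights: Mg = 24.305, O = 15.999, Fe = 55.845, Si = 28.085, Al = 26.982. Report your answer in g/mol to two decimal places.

The formula mass is the sum 2.76*24.305 + 0.24*55.845 + 2*26.982 + 3*28.085 + 12*15.999.

410.69 g/mol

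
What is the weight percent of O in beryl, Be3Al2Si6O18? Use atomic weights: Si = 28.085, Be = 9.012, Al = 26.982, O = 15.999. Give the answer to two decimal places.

M(Be3Al2Si6O18) = 537.492 g/mol.
O contributes 18 × 15.999 = 287.982 g per mole.
287.982/537.492 = 0.5358 → 53.58%.

53.58 weight percent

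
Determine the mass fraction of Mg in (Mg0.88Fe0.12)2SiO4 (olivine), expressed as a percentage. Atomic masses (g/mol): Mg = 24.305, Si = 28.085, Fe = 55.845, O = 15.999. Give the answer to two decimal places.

Molar mass of (Mg0.88Fe0.12)2SiO4: 1.76·24.305 + 0.24·55.845 + 1·28.085 + 4·15.999 = 148.261 g/mol.
Mass of Mg per formula unit: 1.76 × 24.305 = 42.777 g.
Weight fraction Mg = 42.777 / 148.261 = 0.2885.

28.85 mass %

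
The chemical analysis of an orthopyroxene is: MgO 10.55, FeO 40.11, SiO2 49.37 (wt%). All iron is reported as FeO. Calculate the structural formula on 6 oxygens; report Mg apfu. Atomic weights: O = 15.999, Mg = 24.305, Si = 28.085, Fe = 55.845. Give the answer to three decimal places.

0.638 Mg apfu

MgO: 10.55/40.304 = 0.26176 mol → 0.26176 mol Mg, 0.26176 mol O.
FeO: 40.11/71.844 = 0.55829 mol → 0.55829 mol Fe, 0.55829 mol O.
SiO2: 49.37/60.083 = 0.82170 mol → 0.82170 mol Si, 1.64340 mol O.
Total oxygen = 2.46345 mol. Normalization factor = 6/2.46345 = 2.43561.
Mg per 6 O = 0.26176 × 2.43561 = 0.638.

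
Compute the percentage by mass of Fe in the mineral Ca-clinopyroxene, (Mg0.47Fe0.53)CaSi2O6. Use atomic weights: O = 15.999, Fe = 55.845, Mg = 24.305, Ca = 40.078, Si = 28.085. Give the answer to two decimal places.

Formula mass = 0.47·24.305 + 0.53·55.845 + 1·40.078 + 2·28.085 + 6·15.999 = 233.263 g/mol, of which 29.598 g is Fe.
So Fe makes up 29.598/233.263 = 0.1269 of the mass, i.e. 12.69%.

12.69 mass %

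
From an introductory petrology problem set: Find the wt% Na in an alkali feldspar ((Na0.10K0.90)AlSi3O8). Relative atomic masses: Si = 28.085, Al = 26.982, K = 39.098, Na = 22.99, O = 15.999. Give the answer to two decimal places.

0.83 mass %

Formula mass = 0.10*22.99 + 0.90*39.098 + 1*26.982 + 3*28.085 + 8*15.999 = 276.716 g/mol, of which 2.299 g is Na.
So Na makes up 2.299/276.716 = 0.0083 of the mass, i.e. 0.83%.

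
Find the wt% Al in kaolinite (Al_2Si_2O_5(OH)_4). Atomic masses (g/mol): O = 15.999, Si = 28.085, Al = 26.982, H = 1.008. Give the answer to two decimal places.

Formula mass = 2·26.982 + 2·28.085 + 9·15.999 + 4·1.008 = 258.157 g/mol, of which 53.964 g is Al.
So Al makes up 53.964/258.157 = 0.2090 of the mass, i.e. 20.90%.

20.90 weight percent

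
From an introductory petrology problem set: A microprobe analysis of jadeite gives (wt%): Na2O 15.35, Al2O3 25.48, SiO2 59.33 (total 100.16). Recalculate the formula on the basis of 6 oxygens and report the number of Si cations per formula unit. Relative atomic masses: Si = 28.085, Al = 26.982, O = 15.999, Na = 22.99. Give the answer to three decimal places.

Na2O: 15.35/61.979 = 0.24766 mol → 0.49532 mol Na, 0.24766 mol O.
Al2O3: 25.48/101.961 = 0.24990 mol → 0.49980 mol Al, 0.74970 mol O.
SiO2: 59.33/60.083 = 0.98747 mol → 0.98747 mol Si, 1.97494 mol O.
Total oxygen = 2.97230 mol. Normalization factor = 6/2.97230 = 2.01864.
Si per 6 O = 0.98747 × 2.01864 = 1.993.

1.993 Si apfu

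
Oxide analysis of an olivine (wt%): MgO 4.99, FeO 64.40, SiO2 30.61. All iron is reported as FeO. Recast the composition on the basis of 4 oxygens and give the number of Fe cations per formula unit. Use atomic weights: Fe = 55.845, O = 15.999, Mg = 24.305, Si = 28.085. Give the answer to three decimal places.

MgO (M=40.304): mol = 0.12381; Mg = 0.12381, O = 0.12381.
FeO (M=71.844): mol = 0.89639; Fe = 0.89639, O = 0.89639.
SiO2 (M=60.083): mol = 0.50946; Si = 0.50946, O = 1.01892.
ΣO = 2.03912; factor = 4/ΣO = 1.96163.
Fe apfu = 0.89639 × 1.96163 = 1.758.

1.758 Fe apfu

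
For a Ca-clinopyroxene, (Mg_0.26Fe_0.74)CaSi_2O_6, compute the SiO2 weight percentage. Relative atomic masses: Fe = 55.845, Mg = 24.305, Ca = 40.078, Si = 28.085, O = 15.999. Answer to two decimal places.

Molar mass of (Mg_0.26Fe_0.74)CaSi_2O_6 = 0.26×24.305 + 0.74×55.845 + 1×40.078 + 2×28.085 + 6×15.999 = 239.887 g/mol.
Each formula unit contains 2 Si, equivalent to 2/1 = 2.0000 mol SiO2.
M(SiO2) = 1×28.085 + 2×15.999 = 60.083 g/mol.
Mass of SiO2 per formula unit = 2.0000 × 60.083 = 120.166 g.
SiO2 wt% = 120.166 / 239.887 × 100 = 50.09%.

50.09 wt%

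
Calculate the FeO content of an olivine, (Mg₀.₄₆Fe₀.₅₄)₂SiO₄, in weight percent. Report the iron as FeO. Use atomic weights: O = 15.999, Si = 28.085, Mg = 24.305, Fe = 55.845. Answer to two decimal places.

44.40 wt%

Molar mass of (Mg₀.₄₆Fe₀.₅₄)₂SiO₄ = 0.92·24.305 + 1.08·55.845 + 1·28.085 + 4·15.999 = 174.754 g/mol.
Each formula unit contains 1.08 Fe, equivalent to 1.08/1 = 1.0800 mol FeO.
M(FeO) = 1×55.845 + 1×15.999 = 71.844 g/mol.
Mass of FeO per formula unit = 1.0800 × 71.844 = 77.592 g.
FeO wt% = 77.592 / 174.754 × 100 = 44.40%.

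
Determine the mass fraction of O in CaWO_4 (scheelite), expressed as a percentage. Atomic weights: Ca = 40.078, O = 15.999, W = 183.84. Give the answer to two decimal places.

Formula mass = 1*40.078 + 1*183.84 + 4*15.999 = 287.914 g/mol, of which 63.996 g is O.
So O makes up 63.996/287.914 = 0.2223 of the mass, i.e. 22.23%.

22.23 mass %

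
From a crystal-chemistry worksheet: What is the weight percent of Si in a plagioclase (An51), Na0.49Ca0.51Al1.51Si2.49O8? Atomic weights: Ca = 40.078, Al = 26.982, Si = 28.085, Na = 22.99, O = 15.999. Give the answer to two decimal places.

25.87 wt%

Molar mass of Na0.49Ca0.51Al1.51Si2.49O8: 0.49*22.99 + 0.51*40.078 + 1.51*26.982 + 2.49*28.085 + 8*15.999 = 270.371 g/mol.
Mass of Si per formula unit: 2.49 × 28.085 = 69.932 g.
Weight fraction Si = 69.932 / 270.371 = 0.2587.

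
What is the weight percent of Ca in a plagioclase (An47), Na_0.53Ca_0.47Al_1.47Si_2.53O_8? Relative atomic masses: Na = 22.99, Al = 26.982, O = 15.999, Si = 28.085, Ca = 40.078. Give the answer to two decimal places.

6.98 wt%

M(Na_0.53Ca_0.47Al_1.47Si_2.53O_8) = 269.732 g/mol.
Ca contributes 0.47 × 40.078 = 18.837 g per mole.
18.837/269.732 = 0.0698 → 6.98%.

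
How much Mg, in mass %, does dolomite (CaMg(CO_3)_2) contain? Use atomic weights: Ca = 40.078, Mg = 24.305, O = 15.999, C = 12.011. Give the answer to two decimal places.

Formula mass = 1·40.078 + 1·24.305 + 2·12.011 + 6·15.999 = 184.399 g/mol, of which 24.305 g is Mg.
So Mg makes up 24.305/184.399 = 0.1318 of the mass, i.e. 13.18%.

13.18 mass %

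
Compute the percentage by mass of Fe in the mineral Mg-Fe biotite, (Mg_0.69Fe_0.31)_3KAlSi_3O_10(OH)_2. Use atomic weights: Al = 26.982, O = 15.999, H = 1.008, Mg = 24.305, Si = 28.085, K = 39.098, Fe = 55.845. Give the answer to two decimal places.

11.63 mass %

M((Mg_0.69Fe_0.31)_3KAlSi_3O_10(OH)_2) = 446.586 g/mol.
Fe contributes 0.93 × 55.845 = 51.936 g per mole.
51.936/446.586 = 0.1163 → 11.63%.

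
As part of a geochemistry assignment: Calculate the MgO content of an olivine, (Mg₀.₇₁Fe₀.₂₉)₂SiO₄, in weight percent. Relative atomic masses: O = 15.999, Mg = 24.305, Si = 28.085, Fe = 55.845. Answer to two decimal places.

36.00 wt%

Molar mass of (Mg₀.₇₁Fe₀.₂₉)₂SiO₄ = 1.42×24.305 + 0.58×55.845 + 1×28.085 + 4×15.999 = 158.984 g/mol.
Each formula unit contains 1.42 Mg, equivalent to 1.42/1 = 1.4200 mol MgO.
M(MgO) = 1×24.305 + 1×15.999 = 40.304 g/mol.
Mass of MgO per formula unit = 1.4200 × 40.304 = 57.232 g.
MgO wt% = 57.232 / 158.984 × 100 = 36.00%.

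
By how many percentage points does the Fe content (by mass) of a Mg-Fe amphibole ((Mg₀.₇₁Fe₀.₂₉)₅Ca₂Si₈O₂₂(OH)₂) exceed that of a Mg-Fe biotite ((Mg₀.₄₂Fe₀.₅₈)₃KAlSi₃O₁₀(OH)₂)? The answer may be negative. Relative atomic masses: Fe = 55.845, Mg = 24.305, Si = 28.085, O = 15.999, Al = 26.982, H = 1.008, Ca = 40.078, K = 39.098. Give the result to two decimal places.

-11.14 percentage points

M((Mg₀.₇₁Fe₀.₂₉)₅Ca₂Si₈O₂₂(OH)₂) = 858.086 g/mol, so wt% Fe = 80.975/858.086 × 100 = 9.44%.
M((Mg₀.₄₂Fe₀.₅₈)₃KAlSi₃O₁₀(OH)₂) = 472.134 g/mol, so wt% Fe = 97.170/472.134 × 100 = 20.58%.
9.44 − 20.58 = -11.14 pp.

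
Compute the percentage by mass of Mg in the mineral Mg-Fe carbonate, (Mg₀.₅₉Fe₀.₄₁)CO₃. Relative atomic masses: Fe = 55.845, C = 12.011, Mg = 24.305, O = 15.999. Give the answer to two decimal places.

M((Mg₀.₅₉Fe₀.₄₁)CO₃) = 97.244 g/mol.
Mg contributes 0.59 × 24.305 = 14.340 g per mole.
14.340/97.244 = 0.1475 → 14.75%.

14.75 wt%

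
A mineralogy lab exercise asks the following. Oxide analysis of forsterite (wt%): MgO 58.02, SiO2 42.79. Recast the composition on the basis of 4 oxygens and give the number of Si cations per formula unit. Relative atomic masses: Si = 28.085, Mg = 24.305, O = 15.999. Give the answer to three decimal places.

0.995 Si apfu

MgO: 58.02/40.304 = 1.43956 mol → 1.43956 mol Mg, 1.43956 mol O.
SiO2: 42.79/60.083 = 0.71218 mol → 0.71218 mol Si, 1.42436 mol O.
Total oxygen = 2.86392 mol. Normalization factor = 4/2.86392 = 1.39669.
Si per 4 O = 0.71218 × 1.39669 = 0.995.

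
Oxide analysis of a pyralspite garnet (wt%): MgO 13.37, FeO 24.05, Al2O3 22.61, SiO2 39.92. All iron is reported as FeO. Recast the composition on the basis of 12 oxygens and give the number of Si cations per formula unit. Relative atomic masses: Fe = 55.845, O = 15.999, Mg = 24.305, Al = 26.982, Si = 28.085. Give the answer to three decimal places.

2.997 Si apfu

13.37 wt% MgO ÷ 40.304 g/mol = 0.33173 mol, giving 0.33173 Mg and 0.33173 O.
24.05 wt% FeO ÷ 71.844 g/mol = 0.33475 mol, giving 0.33475 Fe and 0.33475 O.
22.61 wt% Al2O3 ÷ 101.961 g/mol = 0.22175 mol, giving 0.44350 Al and 0.66525 O.
39.92 wt% SiO2 ÷ 60.083 g/mol = 0.66441 mol, giving 0.66441 Si and 1.32882 O.
Oxygen sums to 2.66055; scaling by 12/2.66055 = 4.51035 puts the formula on 12 O.
Si: 0.66441 × 4.51035 = 2.997 atoms per formula unit.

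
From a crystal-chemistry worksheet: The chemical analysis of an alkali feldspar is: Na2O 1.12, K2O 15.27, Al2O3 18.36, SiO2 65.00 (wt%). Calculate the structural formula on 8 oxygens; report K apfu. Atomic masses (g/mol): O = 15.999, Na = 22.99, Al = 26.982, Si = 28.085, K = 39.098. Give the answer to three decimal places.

0.899 K apfu

Na2O: 1.12/61.979 = 0.01807 mol → 0.03614 mol Na, 0.01807 mol O.
K2O: 15.27/94.195 = 0.16211 mol → 0.32422 mol K, 0.16211 mol O.
Al2O3: 18.36/101.961 = 0.18007 mol → 0.36014 mol Al, 0.54021 mol O.
SiO2: 65.00/60.083 = 1.08184 mol → 1.08184 mol Si, 2.16368 mol O.
Total oxygen = 2.88407 mol. Normalization factor = 8/2.88407 = 2.77386.
K per 8 O = 0.32422 × 2.77386 = 0.899.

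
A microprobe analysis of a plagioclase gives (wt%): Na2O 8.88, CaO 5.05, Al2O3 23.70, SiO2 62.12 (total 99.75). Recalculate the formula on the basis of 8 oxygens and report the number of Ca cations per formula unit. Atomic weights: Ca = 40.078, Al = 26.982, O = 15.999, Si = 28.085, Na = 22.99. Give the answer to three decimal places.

0.240 Ca apfu

Na2O (M=61.979): mol = 0.14327; Na = 0.28654, O = 0.14327.
CaO (M=56.077): mol = 0.09005; Ca = 0.09005, O = 0.09005.
Al2O3 (M=101.961): mol = 0.23244; Al = 0.46488, O = 0.69732.
SiO2 (M=60.083): mol = 1.03390; Si = 1.03390, O = 2.06780.
ΣO = 2.99844; factor = 8/ΣO = 2.66805.
Ca apfu = 0.09005 × 2.66805 = 0.240.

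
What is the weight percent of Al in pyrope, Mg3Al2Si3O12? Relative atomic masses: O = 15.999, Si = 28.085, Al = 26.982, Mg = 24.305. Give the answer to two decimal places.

M(Mg3Al2Si3O12) = 403.122 g/mol.
Al contributes 2 × 26.982 = 53.964 g per mole.
53.964/403.122 = 0.1339 → 13.39%.

13.39 mass %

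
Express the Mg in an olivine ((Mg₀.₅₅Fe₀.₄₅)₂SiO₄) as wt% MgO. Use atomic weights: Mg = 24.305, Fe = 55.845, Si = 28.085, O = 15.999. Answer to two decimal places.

26.22 wt%

M((Mg₀.₅₅Fe₀.₄₅)₂SiO₄) = 169.077 g/mol; M(MgO) = 40.304 g/mol.
Moles MgO per formula unit = 1.10 Mg ÷ 1 = 1.1000.
MgO fraction = (1.1000 × 40.304) / 169.077 = 44.334/169.077 = 0.2622.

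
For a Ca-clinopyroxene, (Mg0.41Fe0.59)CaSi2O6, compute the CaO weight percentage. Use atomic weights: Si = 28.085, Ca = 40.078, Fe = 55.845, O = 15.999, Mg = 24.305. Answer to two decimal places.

23.85 wt%

Molar mass of (Mg0.41Fe0.59)CaSi2O6 = 0.41·24.305 + 0.59·55.845 + 1·40.078 + 2·28.085 + 6·15.999 = 235.156 g/mol.
Each formula unit contains 1 Ca, equivalent to 1/1 = 1.0000 mol CaO.
M(CaO) = 1×40.078 + 1×15.999 = 56.077 g/mol.
Mass of CaO per formula unit = 1.0000 × 56.077 = 56.077 g.
CaO wt% = 56.077 / 235.156 × 100 = 23.85%.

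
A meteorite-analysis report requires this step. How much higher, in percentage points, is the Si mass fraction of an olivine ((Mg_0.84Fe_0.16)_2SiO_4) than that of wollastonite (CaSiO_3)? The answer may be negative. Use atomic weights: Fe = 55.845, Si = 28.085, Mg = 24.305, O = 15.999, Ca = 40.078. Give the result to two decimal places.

-5.55 percentage points

Si in (Mg_0.84Fe_0.16)_2SiO_4: molar mass 150.784 g/mol; 1×28.085 = 28.085 g → 18.63 wt%.
Si in CaSiO_3: molar mass 116.160 g/mol; 1×28.085 = 28.085 g → 24.18 wt%.
Difference = 18.63 − 24.18 = -5.55 percentage points.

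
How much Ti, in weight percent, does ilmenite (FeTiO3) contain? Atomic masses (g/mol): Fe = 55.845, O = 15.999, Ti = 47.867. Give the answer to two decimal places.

Molar mass of FeTiO3: 1×55.845 + 1×47.867 + 3×15.999 = 151.709 g/mol.
Mass of Ti per formula unit: 1 × 47.867 = 47.867 g.
Weight fraction Ti = 47.867 / 151.709 = 0.3155.

31.55 weight percent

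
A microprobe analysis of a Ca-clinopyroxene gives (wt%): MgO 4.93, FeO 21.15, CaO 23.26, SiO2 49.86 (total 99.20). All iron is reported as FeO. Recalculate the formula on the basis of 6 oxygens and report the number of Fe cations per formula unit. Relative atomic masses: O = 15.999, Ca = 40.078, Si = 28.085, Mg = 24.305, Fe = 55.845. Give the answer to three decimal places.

0.709 Fe apfu

MgO (M=40.304): mol = 0.12232; Mg = 0.12232, O = 0.12232.
FeO (M=71.844): mol = 0.29439; Fe = 0.29439, O = 0.29439.
CaO (M=56.077): mol = 0.41479; Ca = 0.41479, O = 0.41479.
SiO2 (M=60.083): mol = 0.82985; Si = 0.82985, O = 1.65970.
ΣO = 2.49120; factor = 6/ΣO = 2.40848.
Fe apfu = 0.29439 × 2.40848 = 0.709.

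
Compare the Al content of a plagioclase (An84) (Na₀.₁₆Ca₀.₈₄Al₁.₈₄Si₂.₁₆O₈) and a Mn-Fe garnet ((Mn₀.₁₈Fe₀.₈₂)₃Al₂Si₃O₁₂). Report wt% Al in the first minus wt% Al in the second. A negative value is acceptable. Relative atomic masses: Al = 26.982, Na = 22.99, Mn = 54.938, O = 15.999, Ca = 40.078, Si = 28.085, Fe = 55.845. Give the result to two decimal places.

M(Na₀.₁₆Ca₀.₈₄Al₁.₈₄Si₂.₁₆O₈) = 275.646 g/mol, so wt% Al = 49.647/275.646 × 100 = 18.01%.
M((Mn₀.₁₈Fe₀.₈₂)₃Al₂Si₃O₁₂) = 497.252 g/mol, so wt% Al = 53.964/497.252 × 100 = 10.85%.
18.01 − 10.85 = 7.16 pp.

7.16 percentage points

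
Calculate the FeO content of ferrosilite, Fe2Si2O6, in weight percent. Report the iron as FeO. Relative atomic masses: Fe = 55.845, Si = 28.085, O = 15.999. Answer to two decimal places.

Molar mass of Fe2Si2O6 = 2*55.845 + 2*28.085 + 6*15.999 = 263.854 g/mol.
Each formula unit contains 2 Fe, equivalent to 2/1 = 2.0000 mol FeO.
M(FeO) = 1×55.845 + 1×15.999 = 71.844 g/mol.
Mass of FeO per formula unit = 2.0000 × 71.844 = 143.688 g.
FeO wt% = 143.688 / 263.854 × 100 = 54.46%.

54.46 wt%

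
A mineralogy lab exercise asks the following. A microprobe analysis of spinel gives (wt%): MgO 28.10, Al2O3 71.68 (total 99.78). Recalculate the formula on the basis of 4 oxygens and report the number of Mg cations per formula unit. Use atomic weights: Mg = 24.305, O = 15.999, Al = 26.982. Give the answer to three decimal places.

0.994 Mg apfu

28.10 wt% MgO ÷ 40.304 g/mol = 0.69720 mol, giving 0.69720 Mg and 0.69720 O.
71.68 wt% Al2O3 ÷ 101.961 g/mol = 0.70301 mol, giving 1.40602 Al and 2.10903 O.
Oxygen sums to 2.80623; scaling by 4/2.80623 = 1.42540 puts the formula on 4 O.
Mg: 0.69720 × 1.42540 = 0.994 atoms per formula unit.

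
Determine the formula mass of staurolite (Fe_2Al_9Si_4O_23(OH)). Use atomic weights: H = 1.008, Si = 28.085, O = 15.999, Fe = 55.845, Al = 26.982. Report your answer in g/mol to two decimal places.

The formula mass is the sum 2*55.845 + 9*26.982 + 4*28.085 + 24*15.999 + 1*1.008.

851.85 g/mol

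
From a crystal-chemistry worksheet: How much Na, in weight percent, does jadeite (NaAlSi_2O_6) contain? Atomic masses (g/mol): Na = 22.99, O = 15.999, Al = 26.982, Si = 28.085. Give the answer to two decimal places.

11.37 weight percent

Formula mass = 1×22.99 + 1×26.982 + 2×28.085 + 6×15.999 = 202.136 g/mol, of which 22.990 g is Na.
So Na makes up 22.990/202.136 = 0.1137 of the mass, i.e. 11.37%.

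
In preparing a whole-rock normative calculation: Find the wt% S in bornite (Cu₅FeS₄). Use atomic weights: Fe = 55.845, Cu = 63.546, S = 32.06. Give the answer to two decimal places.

M(Cu₅FeS₄) = 501.815 g/mol.
S contributes 4 × 32.06 = 128.240 g per mole.
128.240/501.815 = 0.2556 → 25.56%.

25.56 weight percent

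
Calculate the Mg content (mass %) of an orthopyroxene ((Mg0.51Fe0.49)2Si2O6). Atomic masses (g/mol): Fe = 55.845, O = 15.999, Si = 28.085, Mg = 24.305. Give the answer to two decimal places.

10.70 mass %

M((Mg0.51Fe0.49)2Si2O6) = 231.683 g/mol.
Mg contributes 1.02 × 24.305 = 24.791 g per mole.
24.791/231.683 = 0.1070 → 10.70%.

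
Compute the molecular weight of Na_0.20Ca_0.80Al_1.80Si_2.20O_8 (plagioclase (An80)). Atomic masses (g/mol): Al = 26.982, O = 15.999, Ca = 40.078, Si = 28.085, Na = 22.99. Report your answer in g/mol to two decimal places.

Na: 0.20 × 22.99 = 4.5980
Ca: 0.80 × 40.078 = 32.0624
Al: 1.80 × 26.982 = 48.5676
Si: 2.20 × 28.085 = 61.7870
O: 8 × 15.999 = 127.9920
Summing the contributions gives the formula mass.

275.01 g/mol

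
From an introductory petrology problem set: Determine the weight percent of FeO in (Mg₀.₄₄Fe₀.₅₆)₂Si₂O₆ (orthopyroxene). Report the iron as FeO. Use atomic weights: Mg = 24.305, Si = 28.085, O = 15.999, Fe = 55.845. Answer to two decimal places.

M((Mg₀.₄₄Fe₀.₅₆)₂Si₂O₆) = 236.099 g/mol; M(FeO) = 71.844 g/mol.
Moles FeO per formula unit = 1.12 Fe ÷ 1 = 1.1200.
FeO fraction = (1.1200 × 71.844) / 236.099 = 80.465/236.099 = 0.3408.

34.08 wt%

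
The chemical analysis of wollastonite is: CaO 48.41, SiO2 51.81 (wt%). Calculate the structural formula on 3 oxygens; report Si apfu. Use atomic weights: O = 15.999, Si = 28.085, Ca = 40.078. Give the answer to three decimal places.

1.000 Si apfu

48.41 wt% CaO ÷ 56.077 g/mol = 0.86328 mol, giving 0.86328 Ca and 0.86328 O.
51.81 wt% SiO2 ÷ 60.083 g/mol = 0.86231 mol, giving 0.86231 Si and 1.72462 O.
Oxygen sums to 2.58790; scaling by 3/2.58790 = 1.15924 puts the formula on 3 O.
Si: 0.86231 × 1.15924 = 1.000 atoms per formula unit.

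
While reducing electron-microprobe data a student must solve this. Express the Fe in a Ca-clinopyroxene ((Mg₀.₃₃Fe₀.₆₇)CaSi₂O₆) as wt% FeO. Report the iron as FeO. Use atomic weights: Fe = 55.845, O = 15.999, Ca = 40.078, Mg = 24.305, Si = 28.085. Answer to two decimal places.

20.25 wt%

M((Mg₀.₃₃Fe₀.₆₇)CaSi₂O₆) = 237.679 g/mol; M(FeO) = 71.844 g/mol.
Moles FeO per formula unit = 0.67 Fe ÷ 1 = 0.6700.
FeO fraction = (0.6700 × 71.844) / 237.679 = 48.135/237.679 = 0.2025.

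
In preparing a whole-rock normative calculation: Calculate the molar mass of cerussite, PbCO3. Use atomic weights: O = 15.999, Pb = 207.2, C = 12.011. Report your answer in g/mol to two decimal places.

Pb: 1 × 207.2 = 207.2000
C: 1 × 12.011 = 12.0110
O: 3 × 15.999 = 47.9970
Summing the contributions gives the formula mass.

267.21 g/mol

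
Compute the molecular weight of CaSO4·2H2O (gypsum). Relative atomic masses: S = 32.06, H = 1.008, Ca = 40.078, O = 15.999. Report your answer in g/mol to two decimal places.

Ca: 1 × 40.078 = 40.0780
S: 1 × 32.06 = 32.0600
O: 6 × 15.999 = 95.9940
H: 4 × 1.008 = 4.0320
Summing the contributions gives the formula mass.

172.16 g/mol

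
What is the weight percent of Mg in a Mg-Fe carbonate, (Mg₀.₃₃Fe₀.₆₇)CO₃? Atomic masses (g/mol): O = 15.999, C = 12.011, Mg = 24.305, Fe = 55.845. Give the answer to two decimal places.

7.61 mass %

Formula mass = 0.33×24.305 + 0.67×55.845 + 1×12.011 + 3×15.999 = 105.445 g/mol, of which 8.021 g is Mg.
So Mg makes up 8.021/105.445 = 0.0761 of the mass, i.e. 7.61%.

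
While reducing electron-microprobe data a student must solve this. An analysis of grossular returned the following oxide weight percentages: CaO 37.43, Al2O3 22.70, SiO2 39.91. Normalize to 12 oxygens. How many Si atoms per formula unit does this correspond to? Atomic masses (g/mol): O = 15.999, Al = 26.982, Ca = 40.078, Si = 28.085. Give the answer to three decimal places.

2.992 Si apfu

CaO (M=56.077): mol = 0.66748; Ca = 0.66748, O = 0.66748.
Al2O3 (M=101.961): mol = 0.22263; Al = 0.44526, O = 0.66789.
SiO2 (M=60.083): mol = 0.66425; Si = 0.66425, O = 1.32850.
ΣO = 2.66387; factor = 12/ΣO = 4.50472.
Si apfu = 0.66425 × 4.50472 = 2.992.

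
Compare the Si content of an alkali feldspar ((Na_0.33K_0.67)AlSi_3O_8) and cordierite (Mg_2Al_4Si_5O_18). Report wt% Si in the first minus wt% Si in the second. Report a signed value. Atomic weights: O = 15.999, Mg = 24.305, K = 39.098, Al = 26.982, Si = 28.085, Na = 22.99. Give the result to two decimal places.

First mineral: 84.255 g Si in 273.011 g formula = 30.86 wt% Si.
Second mineral: 140.425 g Si in 584.945 g formula = 24.01 wt% Si.
30.86% − 24.01% gives a difference of 6.85 percentage points.

6.85 percentage points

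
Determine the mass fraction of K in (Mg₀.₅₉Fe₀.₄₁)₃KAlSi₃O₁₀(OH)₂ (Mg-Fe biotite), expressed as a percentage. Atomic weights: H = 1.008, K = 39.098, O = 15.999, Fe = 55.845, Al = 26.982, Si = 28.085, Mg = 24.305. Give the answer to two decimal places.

M((Mg₀.₅₉Fe₀.₄₁)₃KAlSi₃O₁₀(OH)₂) = 456.048 g/mol.
K contributes 1 × 39.098 = 39.098 g per mole.
39.098/456.048 = 0.0857 → 8.57%.

8.57 weight percent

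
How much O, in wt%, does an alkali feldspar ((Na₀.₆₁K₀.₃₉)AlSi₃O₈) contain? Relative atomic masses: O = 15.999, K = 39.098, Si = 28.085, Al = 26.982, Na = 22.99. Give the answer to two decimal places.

47.67 wt%

Molar mass of (Na₀.₆₁K₀.₃₉)AlSi₃O₈: 0.61·22.99 + 0.39·39.098 + 1·26.982 + 3·28.085 + 8·15.999 = 268.501 g/mol.
Mass of O per formula unit: 8 × 15.999 = 127.992 g.
Weight fraction O = 127.992 / 268.501 = 0.4767.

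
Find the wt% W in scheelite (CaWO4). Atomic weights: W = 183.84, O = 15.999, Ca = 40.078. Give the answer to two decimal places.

Formula mass = 1*40.078 + 1*183.84 + 4*15.999 = 287.914 g/mol, of which 183.840 g is W.
So W makes up 183.840/287.914 = 0.6385 of the mass, i.e. 63.85%.

63.85 wt%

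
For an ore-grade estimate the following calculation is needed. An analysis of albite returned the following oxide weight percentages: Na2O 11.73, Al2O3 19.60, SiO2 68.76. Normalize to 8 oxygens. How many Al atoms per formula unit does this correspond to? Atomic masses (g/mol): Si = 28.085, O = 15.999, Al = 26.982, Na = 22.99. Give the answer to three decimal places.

Na2O (M=61.979): mol = 0.18926; Na = 0.37852, O = 0.18926.
Al2O3 (M=101.961): mol = 0.19223; Al = 0.38446, O = 0.57669.
SiO2 (M=60.083): mol = 1.14442; Si = 1.14442, O = 2.28884.
ΣO = 3.05479; factor = 8/ΣO = 2.61884.
Al apfu = 0.38446 × 2.61884 = 1.007.

1.007 Al apfu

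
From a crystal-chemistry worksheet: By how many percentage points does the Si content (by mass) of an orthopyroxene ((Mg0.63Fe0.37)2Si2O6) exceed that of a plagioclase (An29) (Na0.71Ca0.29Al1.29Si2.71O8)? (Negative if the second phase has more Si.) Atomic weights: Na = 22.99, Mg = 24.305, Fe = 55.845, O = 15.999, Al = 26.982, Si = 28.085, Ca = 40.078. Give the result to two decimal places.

-3.46 percentage points

M((Mg0.63Fe0.37)2Si2O6) = 224.114 g/mol, so wt% Si = 56.170/224.114 × 100 = 25.06%.
M(Na0.71Ca0.29Al1.29Si2.71O8) = 266.855 g/mol, so wt% Si = 76.110/266.855 × 100 = 28.52%.
25.06 − 28.52 = -3.46 pp.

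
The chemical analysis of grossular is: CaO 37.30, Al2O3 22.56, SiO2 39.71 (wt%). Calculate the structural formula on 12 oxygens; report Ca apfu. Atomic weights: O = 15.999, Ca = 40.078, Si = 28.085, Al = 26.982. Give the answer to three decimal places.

3.011 Ca apfu

37.30 wt% CaO ÷ 56.077 g/mol = 0.66516 mol, giving 0.66516 Ca and 0.66516 O.
22.56 wt% Al2O3 ÷ 101.961 g/mol = 0.22126 mol, giving 0.44252 Al and 0.66378 O.
39.71 wt% SiO2 ÷ 60.083 g/mol = 0.66092 mol, giving 0.66092 Si and 1.32184 O.
Oxygen sums to 2.65078; scaling by 12/2.65078 = 4.52697 puts the formula on 12 O.
Ca: 0.66516 × 4.52697 = 3.011 atoms per formula unit.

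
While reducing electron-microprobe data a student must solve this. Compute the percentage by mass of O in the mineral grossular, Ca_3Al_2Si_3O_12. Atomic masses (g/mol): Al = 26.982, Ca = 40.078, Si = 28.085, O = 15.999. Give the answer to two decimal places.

Formula mass = 3×40.078 + 2×26.982 + 3×28.085 + 12×15.999 = 450.441 g/mol, of which 191.988 g is O.
So O makes up 191.988/450.441 = 0.4262 of the mass, i.e. 42.62%.

42.62 weight percent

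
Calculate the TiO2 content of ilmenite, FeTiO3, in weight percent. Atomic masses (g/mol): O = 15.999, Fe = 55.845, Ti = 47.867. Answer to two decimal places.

Molar mass of FeTiO3 = 1·55.845 + 1·47.867 + 3·15.999 = 151.709 g/mol.
Each formula unit contains 1 Ti, equivalent to 1/1 = 1.0000 mol TiO2.
M(TiO2) = 1×47.867 + 2×15.999 = 79.865 g/mol.
Mass of TiO2 per formula unit = 1.0000 × 79.865 = 79.865 g.
TiO2 wt% = 79.865 / 151.709 × 100 = 52.64%.

52.64 wt%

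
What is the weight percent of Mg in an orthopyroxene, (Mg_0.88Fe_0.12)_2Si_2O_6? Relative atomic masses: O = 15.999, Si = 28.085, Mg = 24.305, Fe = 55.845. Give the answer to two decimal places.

Molar mass of (Mg_0.88Fe_0.12)_2Si_2O_6: 1.76·24.305 + 0.24·55.845 + 2·28.085 + 6·15.999 = 208.344 g/mol.
Mass of Mg per formula unit: 1.76 × 24.305 = 42.777 g.
Weight fraction Mg = 42.777 / 208.344 = 0.2053.

20.53 mass %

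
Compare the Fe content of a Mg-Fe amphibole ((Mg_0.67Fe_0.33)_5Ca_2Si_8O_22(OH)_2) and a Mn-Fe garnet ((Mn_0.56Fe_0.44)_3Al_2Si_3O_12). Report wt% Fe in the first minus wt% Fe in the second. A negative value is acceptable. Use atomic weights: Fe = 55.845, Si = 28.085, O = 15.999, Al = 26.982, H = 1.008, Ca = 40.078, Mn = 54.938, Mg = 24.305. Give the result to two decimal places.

M((Mg_0.67Fe_0.33)_5Ca_2Si_8O_22(OH)_2) = 864.394 g/mol, so wt% Fe = 92.144/864.394 × 100 = 10.66%.
M((Mn_0.56Fe_0.44)_3Al_2Si_3O_12) = 496.218 g/mol, so wt% Fe = 73.715/496.218 × 100 = 14.86%.
10.66 − 14.86 = -4.20 pp.

-4.20 percentage points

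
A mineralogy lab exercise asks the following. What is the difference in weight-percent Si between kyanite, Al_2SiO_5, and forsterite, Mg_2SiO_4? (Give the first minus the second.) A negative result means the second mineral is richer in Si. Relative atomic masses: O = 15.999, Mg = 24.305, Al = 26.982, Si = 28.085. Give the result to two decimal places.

-2.63 percentage points

Si in Al_2SiO_5: molar mass 162.044 g/mol; 1×28.085 = 28.085 g → 17.33 wt%.
Si in Mg_2SiO_4: molar mass 140.691 g/mol; 1×28.085 = 28.085 g → 19.96 wt%.
Difference = 17.33 − 19.96 = -2.63 percentage points.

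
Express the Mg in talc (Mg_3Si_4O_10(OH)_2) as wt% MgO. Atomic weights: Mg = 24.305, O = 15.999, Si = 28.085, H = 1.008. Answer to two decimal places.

31.88 wt%

M(Mg_3Si_4O_10(OH)_2) = 379.259 g/mol; M(MgO) = 40.304 g/mol.
Moles MgO per formula unit = 3 Mg ÷ 1 = 3.0000.
MgO fraction = (3.0000 × 40.304) / 379.259 = 120.912/379.259 = 0.3188.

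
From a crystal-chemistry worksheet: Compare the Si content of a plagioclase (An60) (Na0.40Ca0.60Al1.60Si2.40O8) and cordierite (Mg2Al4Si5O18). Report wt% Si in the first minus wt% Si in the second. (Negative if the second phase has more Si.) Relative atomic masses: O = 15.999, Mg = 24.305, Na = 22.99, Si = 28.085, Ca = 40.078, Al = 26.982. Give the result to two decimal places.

0.79 percentage points

M(Na0.40Ca0.60Al1.60Si2.40O8) = 271.810 g/mol, so wt% Si = 67.404/271.810 × 100 = 24.80%.
M(Mg2Al4Si5O18) = 584.945 g/mol, so wt% Si = 140.425/584.945 × 100 = 24.01%.
24.80 − 24.01 = 0.79 pp.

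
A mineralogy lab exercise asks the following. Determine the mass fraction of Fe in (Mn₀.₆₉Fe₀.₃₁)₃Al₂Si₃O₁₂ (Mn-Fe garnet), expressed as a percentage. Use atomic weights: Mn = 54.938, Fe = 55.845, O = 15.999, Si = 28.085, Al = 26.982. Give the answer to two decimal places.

Molar mass of (Mn₀.₆₉Fe₀.₃₁)₃Al₂Si₃O₁₂: 2.07*54.938 + 0.93*55.845 + 2*26.982 + 3*28.085 + 12*15.999 = 495.865 g/mol.
Mass of Fe per formula unit: 0.93 × 55.845 = 51.936 g.
Weight fraction Fe = 51.936 / 495.865 = 0.1047.

10.47 mass %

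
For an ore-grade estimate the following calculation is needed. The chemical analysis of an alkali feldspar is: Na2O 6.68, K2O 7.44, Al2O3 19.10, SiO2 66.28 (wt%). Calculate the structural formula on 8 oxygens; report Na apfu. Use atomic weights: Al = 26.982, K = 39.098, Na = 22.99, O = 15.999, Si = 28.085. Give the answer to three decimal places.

0.584 Na apfu

Na2O: 6.68/61.979 = 0.10778 mol → 0.21556 mol Na, 0.10778 mol O.
K2O: 7.44/94.195 = 0.07899 mol → 0.15798 mol K, 0.07899 mol O.
Al2O3: 19.10/101.961 = 0.18733 mol → 0.37466 mol Al, 0.56199 mol O.
SiO2: 66.28/60.083 = 1.10314 mol → 1.10314 mol Si, 2.20628 mol O.
Total oxygen = 2.95504 mol. Normalization factor = 8/2.95504 = 2.70724.
Na per 8 O = 0.21556 × 2.70724 = 0.584.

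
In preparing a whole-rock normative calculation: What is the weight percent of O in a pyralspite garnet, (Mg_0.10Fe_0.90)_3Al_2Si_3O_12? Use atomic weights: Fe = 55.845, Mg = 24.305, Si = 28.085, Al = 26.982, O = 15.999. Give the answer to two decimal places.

39.32 wt%

Molar mass of (Mg_0.10Fe_0.90)_3Al_2Si_3O_12: 0.30·24.305 + 2.70·55.845 + 2·26.982 + 3·28.085 + 12·15.999 = 488.280 g/mol.
Mass of O per formula unit: 12 × 15.999 = 191.988 g.
Weight fraction O = 191.988 / 488.280 = 0.3932.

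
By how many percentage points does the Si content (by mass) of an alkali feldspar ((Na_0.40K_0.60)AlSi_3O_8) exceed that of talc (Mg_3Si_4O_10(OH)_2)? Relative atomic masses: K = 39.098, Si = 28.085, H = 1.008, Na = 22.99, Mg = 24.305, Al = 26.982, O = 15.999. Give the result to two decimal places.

1.37 percentage points

M((Na_0.40K_0.60)AlSi_3O_8) = 271.884 g/mol, so wt% Si = 84.255/271.884 × 100 = 30.99%.
M(Mg_3Si_4O_10(OH)_2) = 379.259 g/mol, so wt% Si = 112.340/379.259 × 100 = 29.62%.
30.99 − 29.62 = 1.37 pp.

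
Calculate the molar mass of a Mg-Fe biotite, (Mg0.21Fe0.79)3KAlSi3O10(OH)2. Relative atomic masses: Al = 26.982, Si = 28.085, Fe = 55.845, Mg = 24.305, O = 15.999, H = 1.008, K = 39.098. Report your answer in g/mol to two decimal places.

The formula mass is the sum 0.63×24.305 + 2.37×55.845 + 1×39.098 + 1×26.982 + 3×28.085 + 12×15.999 + 2×1.008.

492.00 g/mol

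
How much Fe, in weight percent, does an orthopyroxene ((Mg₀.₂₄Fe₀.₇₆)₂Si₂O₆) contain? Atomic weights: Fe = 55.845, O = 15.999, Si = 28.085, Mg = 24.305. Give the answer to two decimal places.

34.13 weight percent

Molar mass of (Mg₀.₂₄Fe₀.₇₆)₂Si₂O₆: 0.48×24.305 + 1.52×55.845 + 2×28.085 + 6×15.999 = 248.715 g/mol.
Mass of Fe per formula unit: 1.52 × 55.845 = 84.884 g.
Weight fraction Fe = 84.884 / 248.715 = 0.3413.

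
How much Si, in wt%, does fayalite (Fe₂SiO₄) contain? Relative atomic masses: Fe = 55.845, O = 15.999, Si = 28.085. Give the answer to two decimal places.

13.78 wt%

Formula mass = 2×55.845 + 1×28.085 + 4×15.999 = 203.771 g/mol, of which 28.085 g is Si.
So Si makes up 28.085/203.771 = 0.1378 of the mass, i.e. 13.78%.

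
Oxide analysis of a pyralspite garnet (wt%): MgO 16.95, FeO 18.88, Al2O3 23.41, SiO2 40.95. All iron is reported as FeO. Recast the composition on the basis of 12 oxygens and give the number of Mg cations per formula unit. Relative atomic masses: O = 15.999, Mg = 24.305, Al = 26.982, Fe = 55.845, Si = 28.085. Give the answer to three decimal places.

16.95 wt% MgO ÷ 40.304 g/mol = 0.42055 mol, giving 0.42055 Mg and 0.42055 O.
18.88 wt% FeO ÷ 71.844 g/mol = 0.26279 mol, giving 0.26279 Fe and 0.26279 O.
23.41 wt% Al2O3 ÷ 101.961 g/mol = 0.22960 mol, giving 0.45920 Al and 0.68880 O.
40.95 wt% SiO2 ÷ 60.083 g/mol = 0.68156 mol, giving 0.68156 Si and 1.36312 O.
Oxygen sums to 2.73526; scaling by 12/2.73526 = 4.38715 puts the formula on 12 O.
Mg: 0.42055 × 4.38715 = 1.845 atoms per formula unit.

1.845 Mg apfu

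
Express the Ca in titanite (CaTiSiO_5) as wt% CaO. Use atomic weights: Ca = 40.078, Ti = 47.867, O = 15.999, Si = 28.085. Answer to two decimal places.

M(CaTiSiO_5) = 196.025 g/mol; M(CaO) = 56.077 g/mol.
Moles CaO per formula unit = 1 Ca ÷ 1 = 1.0000.
CaO fraction = (1.0000 × 56.077) / 196.025 = 56.077/196.025 = 0.2861.

28.61 wt%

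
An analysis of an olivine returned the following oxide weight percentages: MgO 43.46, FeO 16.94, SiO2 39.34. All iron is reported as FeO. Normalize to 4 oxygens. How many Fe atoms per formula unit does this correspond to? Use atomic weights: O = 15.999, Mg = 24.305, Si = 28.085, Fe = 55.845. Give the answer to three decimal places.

0.359 Fe apfu

MgO: 43.46/40.304 = 1.07830 mol → 1.07830 mol Mg, 1.07830 mol O.
FeO: 16.94/71.844 = 0.23579 mol → 0.23579 mol Fe, 0.23579 mol O.
SiO2: 39.34/60.083 = 0.65476 mol → 0.65476 mol Si, 1.30952 mol O.
Total oxygen = 2.62361 mol. Normalization factor = 4/2.62361 = 1.52462.
Fe per 4 O = 0.23579 × 1.52462 = 0.359.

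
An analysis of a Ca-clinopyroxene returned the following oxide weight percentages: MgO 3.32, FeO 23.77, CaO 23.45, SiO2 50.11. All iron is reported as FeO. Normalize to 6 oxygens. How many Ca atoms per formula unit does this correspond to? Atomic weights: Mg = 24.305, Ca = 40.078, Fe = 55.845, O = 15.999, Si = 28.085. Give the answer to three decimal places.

1.004 Ca apfu

MgO: 3.32/40.304 = 0.08237 mol → 0.08237 mol Mg, 0.08237 mol O.
FeO: 23.77/71.844 = 0.33086 mol → 0.33086 mol Fe, 0.33086 mol O.
CaO: 23.45/56.077 = 0.41818 mol → 0.41818 mol Ca, 0.41818 mol O.
SiO2: 50.11/60.083 = 0.83401 mol → 0.83401 mol Si, 1.66802 mol O.
Total oxygen = 2.49943 mol. Normalization factor = 6/2.49943 = 2.40055.
Ca per 6 O = 0.41818 × 2.40055 = 1.004.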